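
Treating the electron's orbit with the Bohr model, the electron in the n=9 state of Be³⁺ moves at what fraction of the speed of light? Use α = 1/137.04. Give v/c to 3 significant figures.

0.00324

v_n = Zαc/n, so v/c = Zα/n = 4 × 0.00730 / 9 = 0.00324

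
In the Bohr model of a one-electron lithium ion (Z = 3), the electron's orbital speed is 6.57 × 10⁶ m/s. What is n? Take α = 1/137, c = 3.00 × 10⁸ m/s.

1

v_n = Zαc/n ⇒ n = Zαc/v = 3 × 0.00730 × 3.00 × 10⁸ / 6.57 × 10⁶ ≈ 1.00
n = 1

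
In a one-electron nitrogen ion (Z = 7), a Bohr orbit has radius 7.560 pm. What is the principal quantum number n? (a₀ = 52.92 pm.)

r_n = n²a₀/Z ⇒ n² = rZ/a₀ = 7.560 × 7 / 52.92 ≈ 1.00
n = 1

1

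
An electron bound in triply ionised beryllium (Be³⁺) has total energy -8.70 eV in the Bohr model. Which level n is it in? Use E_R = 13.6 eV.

E_n = −E_R Z²/n² ⇒ n² = E_R Z²/(−E_n) = 13.6 × 4² / 8.70 ≈ 25.01
n = 5

5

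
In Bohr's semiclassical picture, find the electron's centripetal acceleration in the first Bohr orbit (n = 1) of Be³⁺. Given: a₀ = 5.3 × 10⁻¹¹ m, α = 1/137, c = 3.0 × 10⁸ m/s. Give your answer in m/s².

r = n²a₀/Z = 1.3 × 10⁻¹¹ m, v = Zαc/n = 8.8 × 10⁶ m/s
a = v²/r = (8.8 × 10⁶)² / 1.3 × 10⁻¹¹ = 5.8 × 10²⁴ m/s²

5.8 × 10²⁴ m/s²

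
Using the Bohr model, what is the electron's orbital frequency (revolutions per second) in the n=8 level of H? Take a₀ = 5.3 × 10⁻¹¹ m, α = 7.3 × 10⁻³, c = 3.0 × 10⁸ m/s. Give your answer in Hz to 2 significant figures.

r = n²a₀/Z = 3.4 × 10⁻⁹ m, v = Zαc/n = 2.7 × 10⁵ m/s
f = v/(2πr) = 1.3 × 10¹³ Hz

1.3 × 10¹³ Hz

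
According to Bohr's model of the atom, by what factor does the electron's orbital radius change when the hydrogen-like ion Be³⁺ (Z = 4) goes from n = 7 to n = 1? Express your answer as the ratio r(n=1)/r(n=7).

r ∝ Z^-1 · n^2; with Z fixed, r ∝ n^2.
r(n=1)/r(n=7) = (1/7)^2 = 1/49

1/49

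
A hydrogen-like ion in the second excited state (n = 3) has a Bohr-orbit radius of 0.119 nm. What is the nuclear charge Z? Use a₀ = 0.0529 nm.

r_n = n²a₀/Z ⇒ Z = n²a₀/r = 3² × 0.0529 / 0.119 ≈ 4.00
Z = 4

4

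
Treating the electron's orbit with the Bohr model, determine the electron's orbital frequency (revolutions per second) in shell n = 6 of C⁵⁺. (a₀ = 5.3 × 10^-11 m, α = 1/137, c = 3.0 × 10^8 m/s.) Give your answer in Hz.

r = n²a₀/Z = 3.2 × 10^-10 m, v = Zαc/n = 2.2 × 10^6 m/s
f = v/(2πr) = 1.1 × 10^15 Hz

1.1 × 10^15 Hz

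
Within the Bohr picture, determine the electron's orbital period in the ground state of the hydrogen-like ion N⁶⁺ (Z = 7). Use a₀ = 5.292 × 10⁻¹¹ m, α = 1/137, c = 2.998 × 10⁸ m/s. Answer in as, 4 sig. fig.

3.101 as

r = n²a₀/Z = 1²·5.292 × 10⁻¹¹/7 = 7.560 × 10⁻¹² m
v = Zαc/n = 7·0.007299·2.998 × 10⁸/1 = 1.532 × 10⁷ m/s
T = 2πr/v = 3.101 × 10⁻¹⁸ s = 3.101 as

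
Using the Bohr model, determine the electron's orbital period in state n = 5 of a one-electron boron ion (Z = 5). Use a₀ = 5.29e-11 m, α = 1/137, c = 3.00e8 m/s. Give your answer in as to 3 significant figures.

759 as

r = n²a₀/Z = 5²·5.29e-11/5 = 2.64e-10 m
v = Zαc/n = 5·0.00730·3.00e8/5 = 2.19e6 m/s
T = 2πr/v = 7.59e-16 s = 759 as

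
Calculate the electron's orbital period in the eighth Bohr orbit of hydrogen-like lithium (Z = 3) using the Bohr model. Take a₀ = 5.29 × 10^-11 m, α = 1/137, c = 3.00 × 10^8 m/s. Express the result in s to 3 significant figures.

8.63 × 10^-15 s

r = n²a₀/Z = 8²·5.29 × 10^-11/3 = 1.13 × 10^-9 m
v = Zαc/n = 3·0.00730·3.00 × 10^8/8 = 8.21 × 10^5 m/s
T = 2πr/v = 8.63 × 10^-15 s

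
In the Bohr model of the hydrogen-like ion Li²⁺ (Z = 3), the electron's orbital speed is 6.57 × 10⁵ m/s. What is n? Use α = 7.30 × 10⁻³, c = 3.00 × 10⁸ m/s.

v_n = Zαc/n ⇒ n = Zαc/v = 3 × 0.00730 × 3.00 × 10⁸ / 6.57 × 10⁵ ≈ 10.00
n = 10

10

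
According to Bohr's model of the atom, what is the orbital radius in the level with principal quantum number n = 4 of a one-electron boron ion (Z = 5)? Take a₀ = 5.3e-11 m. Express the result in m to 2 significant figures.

1.7e-10 m

r_n = n²a₀/Z = 4² × 5.3e-11 / 5
    = 16 × 5.3e-11 / 5 = 1.7e-10 m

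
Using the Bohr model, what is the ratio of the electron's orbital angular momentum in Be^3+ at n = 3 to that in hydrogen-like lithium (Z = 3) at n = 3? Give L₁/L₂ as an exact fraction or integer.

1

L = nℏ is independent of Z.
L₁/L₂ = n₁/n₂ = 3/3 = 1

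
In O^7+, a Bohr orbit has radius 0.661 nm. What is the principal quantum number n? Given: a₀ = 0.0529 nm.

10

r_n = n²a₀/Z ⇒ n² = rZ/a₀ = 0.661 × 8 / 0.0529 ≈ 99.96
n = 10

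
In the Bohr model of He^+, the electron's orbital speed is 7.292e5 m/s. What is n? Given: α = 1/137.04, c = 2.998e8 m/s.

6

v_n = Zαc/n ⇒ n = Zαc/v = 2 × 0.007297 × 2.998e8 / 7.292e5 ≈ 6.00
n = 6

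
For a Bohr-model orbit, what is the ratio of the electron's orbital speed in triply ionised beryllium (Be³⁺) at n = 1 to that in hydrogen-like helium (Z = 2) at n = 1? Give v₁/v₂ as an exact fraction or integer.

v ∝ Z^1 · n^-1
v₁/v₂ = (4/2)^1 · (1/1)^-1 = 2

2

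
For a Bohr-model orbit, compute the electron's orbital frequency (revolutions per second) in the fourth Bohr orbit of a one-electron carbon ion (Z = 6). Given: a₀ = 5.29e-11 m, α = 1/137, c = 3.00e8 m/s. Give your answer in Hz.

3.71e15 Hz

r = n²a₀/Z = 1.41e-10 m, v = Zαc/n = 3.28e6 m/s
f = v/(2πr) = 3.71e15 Hz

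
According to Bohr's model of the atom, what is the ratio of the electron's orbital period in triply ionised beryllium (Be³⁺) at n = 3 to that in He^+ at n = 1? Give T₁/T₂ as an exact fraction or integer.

T ∝ Z^-2 · n^3
T₁/T₂ = (4/2)^-2 · (3/1)^3 = 27/4

27/4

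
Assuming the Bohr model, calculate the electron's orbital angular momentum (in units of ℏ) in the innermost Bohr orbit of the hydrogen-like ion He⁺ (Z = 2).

1

L_n = nℏ, so L/ℏ = n = 1.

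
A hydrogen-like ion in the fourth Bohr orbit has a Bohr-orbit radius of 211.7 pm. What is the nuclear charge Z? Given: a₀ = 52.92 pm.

r_n = n²a₀/Z ⇒ Z = n²a₀/r = 4² × 52.92 / 211.7 ≈ 4.00
Z = 4

4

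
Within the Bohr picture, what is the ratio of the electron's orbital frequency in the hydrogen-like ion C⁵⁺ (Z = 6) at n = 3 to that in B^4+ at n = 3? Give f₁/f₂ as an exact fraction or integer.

36/25

f ∝ Z^2 · n^-3
f₁/f₂ = (6/5)^2 · (3/3)^-3 = 36/25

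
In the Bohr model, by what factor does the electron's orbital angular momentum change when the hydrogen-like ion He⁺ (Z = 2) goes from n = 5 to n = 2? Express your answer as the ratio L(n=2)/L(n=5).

L = nℏ depends only on n, so L ∝ n.
L(n=2)/L(n=5) = (2/5)^1 = 2/5

2/5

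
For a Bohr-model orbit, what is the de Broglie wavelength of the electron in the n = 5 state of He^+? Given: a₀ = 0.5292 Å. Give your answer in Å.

8.313 Å

The Bohr quantisation condition is nλ = 2πr_n.
r_n = n²a₀/Z = 6.615 Å
λ = 2πr_n/n = 2π·6.615/5 = 8.313 Å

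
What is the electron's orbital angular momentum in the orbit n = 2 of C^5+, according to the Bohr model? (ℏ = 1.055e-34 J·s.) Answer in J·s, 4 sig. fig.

2.110e-34 J·s

L_n = nℏ = 2 × 1.055e-34 = 2.110e-34 J·s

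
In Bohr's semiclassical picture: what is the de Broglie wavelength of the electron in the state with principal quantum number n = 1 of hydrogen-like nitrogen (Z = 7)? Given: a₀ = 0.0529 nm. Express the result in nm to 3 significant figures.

0.0475 nm

The Bohr quantisation condition is nλ = 2πr_n.
r_n = n²a₀/Z = 0.00756 nm
λ = 2πr_n/n = 2π·0.00756/1 = 0.0475 nm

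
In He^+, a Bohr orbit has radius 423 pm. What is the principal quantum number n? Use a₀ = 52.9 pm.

4

r_n = n²a₀/Z ⇒ n² = rZ/a₀ = 423 × 2 / 52.9 ≈ 15.99
n = 4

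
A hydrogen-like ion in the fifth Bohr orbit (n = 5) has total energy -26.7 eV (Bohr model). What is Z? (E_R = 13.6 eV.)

7

E_n = −E_R Z²/n² ⇒ Z² = −E_n n²/E_R = 26.7 × 5² / 13.6 ≈ 49.08
Z = 7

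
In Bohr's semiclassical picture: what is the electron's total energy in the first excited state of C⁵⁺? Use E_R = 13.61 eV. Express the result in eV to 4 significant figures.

E_n = −E_R·Z²/n² = −13.61 × 6²/2² = -122.5 eV

-122.5 eV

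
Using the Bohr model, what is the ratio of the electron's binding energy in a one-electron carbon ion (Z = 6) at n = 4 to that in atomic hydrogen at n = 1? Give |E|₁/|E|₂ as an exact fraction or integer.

9/4

|E| ∝ Z^2 · n^-2
|E|₁/|E|₂ = (6/1)^2 · (4/1)^-2 = 9/4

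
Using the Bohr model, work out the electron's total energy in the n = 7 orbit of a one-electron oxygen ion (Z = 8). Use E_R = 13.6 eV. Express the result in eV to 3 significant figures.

-17.8 eV

E_n = −E_R·Z²/n² = −13.6 × 8²/7² = -17.8 eV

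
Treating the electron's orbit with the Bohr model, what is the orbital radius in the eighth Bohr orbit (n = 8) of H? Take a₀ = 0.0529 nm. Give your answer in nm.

r_n = n²a₀/Z = 8² × 0.0529 / 1
    = 64 × 0.0529 / 1 = 3.39 nm

3.39 nm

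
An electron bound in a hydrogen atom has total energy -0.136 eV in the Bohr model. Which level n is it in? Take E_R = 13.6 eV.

E_n = −E_R Z²/n² ⇒ n² = E_R Z²/(−E_n) = 13.6 × 1² / 0.136 ≈ 100.00
n = 10

10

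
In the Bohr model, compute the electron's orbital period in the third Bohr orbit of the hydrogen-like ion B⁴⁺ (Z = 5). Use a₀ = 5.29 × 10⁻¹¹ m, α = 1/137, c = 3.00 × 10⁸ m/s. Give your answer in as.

164 as

r = n²a₀/Z = 3²·5.29 × 10⁻¹¹/5 = 9.52 × 10⁻¹¹ m
v = Zαc/n = 5·0.00730·3.00 × 10⁸/3 = 3.65 × 10⁶ m/s
T = 2πr/v = 1.64 × 10⁻¹⁶ s = 164 as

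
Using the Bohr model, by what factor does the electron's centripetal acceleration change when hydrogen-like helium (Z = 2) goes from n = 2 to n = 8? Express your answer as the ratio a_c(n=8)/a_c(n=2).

a_c ∝ Z^3 · n^-4; with Z fixed, a_c ∝ n^-4.
a_c(n=8)/a_c(n=2) = (8/2)^-4 = 1/256

1/256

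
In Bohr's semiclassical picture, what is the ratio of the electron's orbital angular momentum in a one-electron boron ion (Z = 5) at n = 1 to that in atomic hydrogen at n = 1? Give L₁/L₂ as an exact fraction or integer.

1

L = nℏ is independent of Z.
L₁/L₂ = n₁/n₂ = 1/1 = 1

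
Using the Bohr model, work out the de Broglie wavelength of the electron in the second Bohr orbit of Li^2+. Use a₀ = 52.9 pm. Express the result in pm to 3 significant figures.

222 pm

The Bohr quantisation condition is nλ = 2πr_n.
r_n = n²a₀/Z = 70.5 pm
λ = 2πr_n/n = 2π·70.5/2 = 222 pm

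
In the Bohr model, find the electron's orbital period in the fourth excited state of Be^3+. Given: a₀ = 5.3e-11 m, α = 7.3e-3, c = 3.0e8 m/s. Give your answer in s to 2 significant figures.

r = n²a₀/Z = 5²·5.3e-11/4 = 3.3e-10 m
v = Zαc/n = 4·0.0073·3.0e8/5 = 1.8e6 m/s
T = 2πr/v = 1.2e-15 s

1.2e-15 s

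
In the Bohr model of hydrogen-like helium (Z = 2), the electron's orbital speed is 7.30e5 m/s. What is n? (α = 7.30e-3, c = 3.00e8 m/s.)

v_n = Zαc/n ⇒ n = Zαc/v = 2 × 0.00730 × 3.00e8 / 7.30e5 ≈ 6.00
n = 6

6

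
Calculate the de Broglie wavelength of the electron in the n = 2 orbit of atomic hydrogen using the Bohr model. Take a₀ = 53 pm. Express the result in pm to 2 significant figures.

The Bohr quantisation condition is nλ = 2πr_n.
r_n = n²a₀/Z = 210 pm
λ = 2πr_n/n = 2π·210/2 = 670 pm

670 pm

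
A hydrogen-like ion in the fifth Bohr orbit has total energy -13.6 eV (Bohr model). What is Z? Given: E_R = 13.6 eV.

E_n = −E_R Z²/n² ⇒ Z² = −E_n n²/E_R = 13.6 × 5² / 13.6 ≈ 25.00
Z = 5

5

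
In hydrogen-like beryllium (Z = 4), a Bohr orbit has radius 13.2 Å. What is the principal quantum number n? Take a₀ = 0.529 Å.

10

r_n = n²a₀/Z ⇒ n² = rZ/a₀ = 13.2 × 4 / 0.529 ≈ 99.81
n = 10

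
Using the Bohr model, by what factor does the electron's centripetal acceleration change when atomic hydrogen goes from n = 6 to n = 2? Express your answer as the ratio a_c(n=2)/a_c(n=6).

81

a_c ∝ Z^3 · n^-4; with Z fixed, a_c ∝ n^-4.
a_c(n=2)/a_c(n=6) = (2/6)^-4 = 81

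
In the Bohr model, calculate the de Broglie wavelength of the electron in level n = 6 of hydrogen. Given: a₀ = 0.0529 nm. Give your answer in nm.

1.99 nm

The Bohr quantisation condition is nλ = 2πr_n.
r_n = n²a₀/Z = 1.90 nm
λ = 2πr_n/n = 2π·1.90/6 = 1.99 nm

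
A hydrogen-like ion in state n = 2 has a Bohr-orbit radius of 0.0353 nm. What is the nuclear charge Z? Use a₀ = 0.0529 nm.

6

r_n = n²a₀/Z ⇒ Z = n²a₀/r = 2² × 0.0529 / 0.0353 ≈ 5.99
Z = 6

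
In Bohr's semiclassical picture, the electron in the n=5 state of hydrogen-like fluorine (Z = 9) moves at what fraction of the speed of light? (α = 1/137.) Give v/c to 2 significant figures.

0.013

v_n = Zαc/n, so v/c = Zα/n = 9 × 0.0073 / 5 = 0.013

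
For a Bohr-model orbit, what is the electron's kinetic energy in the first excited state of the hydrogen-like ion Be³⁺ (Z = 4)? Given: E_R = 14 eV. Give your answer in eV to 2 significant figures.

For a Coulomb orbit the virial theorem gives K = −E_n.
E_n = −E_R·Z²/n², so K = E_R·Z²/n² = 14 × 4²/2² = 56 eV

56 eV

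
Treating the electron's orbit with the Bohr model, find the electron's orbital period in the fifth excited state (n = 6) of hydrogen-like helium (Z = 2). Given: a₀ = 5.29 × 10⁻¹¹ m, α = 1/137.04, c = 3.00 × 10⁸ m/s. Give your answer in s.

r = n²a₀/Z = 6²·5.29 × 10⁻¹¹/2 = 9.52 × 10⁻¹⁰ m
v = Zαc/n = 2·0.00730·3.00 × 10⁸/6 = 7.30 × 10⁵ m/s
T = 2πr/v = 8.20 × 10⁻¹⁵ s

8.20 × 10⁻¹⁵ s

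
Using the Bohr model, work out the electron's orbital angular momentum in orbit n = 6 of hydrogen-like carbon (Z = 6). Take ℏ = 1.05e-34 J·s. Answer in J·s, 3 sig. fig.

L_n = nℏ = 6 × 1.05e-34 = 6.30e-34 J·s

6.30e-34 J·s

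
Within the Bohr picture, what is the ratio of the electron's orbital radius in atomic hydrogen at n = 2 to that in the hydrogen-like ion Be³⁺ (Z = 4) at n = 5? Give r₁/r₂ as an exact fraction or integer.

r ∝ Z^-1 · n^2
r₁/r₂ = (1/4)^-1 · (2/5)^2 = 16/25

16/25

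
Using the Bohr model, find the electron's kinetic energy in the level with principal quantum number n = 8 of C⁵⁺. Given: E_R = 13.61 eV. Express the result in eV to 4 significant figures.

7.656 eV

For a Coulomb orbit the virial theorem gives K = −E_n.
E_n = −E_R·Z²/n², so K = E_R·Z²/n² = 13.61 × 6²/8² = 7.656 eV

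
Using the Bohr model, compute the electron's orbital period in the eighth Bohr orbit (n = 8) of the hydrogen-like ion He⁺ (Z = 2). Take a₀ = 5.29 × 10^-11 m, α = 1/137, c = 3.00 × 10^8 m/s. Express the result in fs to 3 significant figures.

19.4 fs

r = n²a₀/Z = 8²·5.29 × 10^-11/2 = 1.69 × 10^-9 m
v = Zαc/n = 2·0.00730·3.00 × 10^8/8 = 5.47 × 10^5 m/s
T = 2πr/v = 1.94 × 10^-14 s = 19.4 fs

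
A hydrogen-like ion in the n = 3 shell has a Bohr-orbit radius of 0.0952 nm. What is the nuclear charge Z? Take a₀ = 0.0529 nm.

r_n = n²a₀/Z ⇒ Z = n²a₀/r = 3² × 0.0529 / 0.0952 ≈ 5.00
Z = 5

5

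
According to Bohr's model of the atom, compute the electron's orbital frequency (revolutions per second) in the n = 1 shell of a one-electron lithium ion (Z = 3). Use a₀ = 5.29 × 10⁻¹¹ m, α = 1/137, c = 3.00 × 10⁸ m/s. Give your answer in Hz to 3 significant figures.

5.93 × 10¹⁶ Hz

r = n²a₀/Z = 1.76 × 10⁻¹¹ m, v = Zαc/n = 6.57 × 10⁶ m/s
f = v/(2πr) = 5.93 × 10¹⁶ Hz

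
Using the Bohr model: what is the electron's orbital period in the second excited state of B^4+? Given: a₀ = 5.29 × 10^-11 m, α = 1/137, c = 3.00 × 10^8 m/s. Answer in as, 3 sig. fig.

r = n²a₀/Z = 3²·5.29 × 10^-11/5 = 9.52 × 10^-11 m
v = Zαc/n = 5·0.00730·3.00 × 10^8/3 = 3.65 × 10^6 m/s
T = 2πr/v = 1.64 × 10^-16 s = 164 as

164 as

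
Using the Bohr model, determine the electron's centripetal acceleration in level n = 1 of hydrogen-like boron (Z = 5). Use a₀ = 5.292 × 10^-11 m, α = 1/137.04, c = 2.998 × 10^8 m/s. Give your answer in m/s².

1.130 × 10^25 m/s²

r = n²a₀/Z = 1.058 × 10^-11 m, v = Zαc/n = 1.094 × 10^7 m/s
a = v²/r = (1.094 × 10^7)² / 1.058 × 10^-11 = 1.130 × 10^25 m/s²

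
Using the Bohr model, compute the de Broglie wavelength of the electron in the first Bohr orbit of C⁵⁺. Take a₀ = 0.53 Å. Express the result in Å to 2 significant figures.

The Bohr quantisation condition is nλ = 2πr_n.
r_n = n²a₀/Z = 0.088 Å
λ = 2πr_n/n = 2π·0.088/1 = 0.56 Å

0.56 Å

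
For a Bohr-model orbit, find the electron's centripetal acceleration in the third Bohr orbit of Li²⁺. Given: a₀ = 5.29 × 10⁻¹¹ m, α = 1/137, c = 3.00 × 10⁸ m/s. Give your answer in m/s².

r = n²a₀/Z = 1.59 × 10⁻¹⁰ m, v = Zαc/n = 2.19 × 10⁶ m/s
a = v²/r = (2.19 × 10⁶)² / 1.59 × 10⁻¹⁰ = 3.02 × 10²² m/s²

3.02 × 10²² m/s²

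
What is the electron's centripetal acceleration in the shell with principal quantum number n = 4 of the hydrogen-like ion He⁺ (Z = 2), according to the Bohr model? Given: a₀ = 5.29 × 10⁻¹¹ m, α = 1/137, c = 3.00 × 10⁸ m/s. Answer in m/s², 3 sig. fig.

2.83 × 10²¹ m/s²

r = n²a₀/Z = 4.23 × 10⁻¹⁰ m, v = Zαc/n = 1.09 × 10⁶ m/s
a = v²/r = (1.09 × 10⁶)² / 4.23 × 10⁻¹⁰ = 2.83 × 10²¹ m/s²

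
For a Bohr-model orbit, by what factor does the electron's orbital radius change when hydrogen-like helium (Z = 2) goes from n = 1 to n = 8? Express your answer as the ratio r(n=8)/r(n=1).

r ∝ Z^-1 · n^2; with Z fixed, r ∝ n^2.
r(n=8)/r(n=1) = (8/1)^2 = 64

64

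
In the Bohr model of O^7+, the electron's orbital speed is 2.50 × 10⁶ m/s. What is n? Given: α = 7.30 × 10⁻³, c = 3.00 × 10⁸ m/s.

v_n = Zαc/n ⇒ n = Zαc/v = 8 × 0.00730 × 3.00 × 10⁸ / 2.50 × 10⁶ ≈ 7.01
n = 7

7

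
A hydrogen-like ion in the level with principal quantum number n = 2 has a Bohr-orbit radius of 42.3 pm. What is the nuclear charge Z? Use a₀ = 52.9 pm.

5

r_n = n²a₀/Z ⇒ Z = n²a₀/r = 2² × 52.9 / 42.3 ≈ 5.00
Z = 5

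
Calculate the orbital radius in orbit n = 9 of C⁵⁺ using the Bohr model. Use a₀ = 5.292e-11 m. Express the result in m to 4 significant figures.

7.144e-10 m

r_n = n²a₀/Z = 9² × 5.292e-11 / 6
    = 81 × 5.292e-11 / 6 = 7.144e-10 m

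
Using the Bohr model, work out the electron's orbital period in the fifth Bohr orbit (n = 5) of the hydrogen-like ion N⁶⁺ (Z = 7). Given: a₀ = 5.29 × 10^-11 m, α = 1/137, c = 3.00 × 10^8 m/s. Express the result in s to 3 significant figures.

3.87 × 10^-16 s

r = n²a₀/Z = 5²·5.29 × 10^-11/7 = 1.89 × 10^-10 m
v = Zαc/n = 7·0.00730·3.00 × 10^8/5 = 3.07 × 10^6 m/s
T = 2πr/v = 3.87 × 10^-16 s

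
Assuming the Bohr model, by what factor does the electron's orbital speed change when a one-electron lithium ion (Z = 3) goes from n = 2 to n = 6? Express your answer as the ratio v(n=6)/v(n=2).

1/3

v ∝ Z^1 · n^-1; with Z fixed, v ∝ n^-1.
v(n=6)/v(n=2) = (6/2)^-1 = 1/3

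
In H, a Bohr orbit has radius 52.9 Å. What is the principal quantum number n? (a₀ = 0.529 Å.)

10

r_n = n²a₀/Z ⇒ n² = rZ/a₀ = 52.9 × 1 / 0.529 ≈ 100.00
n = 10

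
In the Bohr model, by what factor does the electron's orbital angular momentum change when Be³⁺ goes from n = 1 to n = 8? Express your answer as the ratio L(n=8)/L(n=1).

L = nℏ depends only on n, so L ∝ n.
L(n=8)/L(n=1) = (8/1)^1 = 8

8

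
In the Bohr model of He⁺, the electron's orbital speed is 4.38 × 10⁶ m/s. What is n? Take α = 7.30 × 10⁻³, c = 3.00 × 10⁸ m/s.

v_n = Zαc/n ⇒ n = Zαc/v = 2 × 0.00730 × 3.00 × 10⁸ / 4.38 × 10⁶ ≈ 1.00
n = 1

1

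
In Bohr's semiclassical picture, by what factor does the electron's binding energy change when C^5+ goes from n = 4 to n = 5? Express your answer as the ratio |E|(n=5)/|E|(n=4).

16/25

|E| ∝ Z^2 · n^-2; with Z fixed, |E| ∝ n^-2.
|E|(n=5)/|E|(n=4) = (5/4)^-2 = 16/25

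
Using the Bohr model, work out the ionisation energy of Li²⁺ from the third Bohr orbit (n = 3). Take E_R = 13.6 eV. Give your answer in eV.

13.6 eV

E_n = −E_R·Z²/n² = −13.6 × 3²/3² eV = -13.6 eV
Ionisation energy = −E_n = 13.6 eV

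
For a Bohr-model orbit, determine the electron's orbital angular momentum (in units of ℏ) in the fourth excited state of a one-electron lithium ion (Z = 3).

5

L_n = nℏ, so L/ℏ = n = 5.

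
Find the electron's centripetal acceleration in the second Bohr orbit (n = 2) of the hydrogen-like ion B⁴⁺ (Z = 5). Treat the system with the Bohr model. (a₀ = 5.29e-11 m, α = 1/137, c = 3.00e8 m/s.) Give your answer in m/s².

7.08e23 m/s²

r = n²a₀/Z = 4.23e-11 m, v = Zαc/n = 5.47e6 m/s
a = v²/r = (5.47e6)² / 4.23e-11 = 7.08e23 m/s²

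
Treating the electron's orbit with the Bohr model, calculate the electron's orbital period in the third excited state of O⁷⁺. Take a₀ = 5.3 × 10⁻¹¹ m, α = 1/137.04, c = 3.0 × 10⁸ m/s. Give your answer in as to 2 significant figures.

150 as

r = n²a₀/Z = 4²·5.3 × 10⁻¹¹/8 = 1.1 × 10⁻¹⁰ m
v = Zαc/n = 8·0.0073·3.0 × 10⁸/4 = 4.4 × 10⁶ m/s
T = 2πr/v = 1.5 × 10⁻¹⁶ s = 150 as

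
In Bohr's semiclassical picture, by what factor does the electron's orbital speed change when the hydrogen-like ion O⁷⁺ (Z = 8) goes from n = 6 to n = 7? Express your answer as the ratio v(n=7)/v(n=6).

v ∝ Z^1 · n^-1; with Z fixed, v ∝ n^-1.
v(n=7)/v(n=6) = (7/6)^-1 = 6/7

6/7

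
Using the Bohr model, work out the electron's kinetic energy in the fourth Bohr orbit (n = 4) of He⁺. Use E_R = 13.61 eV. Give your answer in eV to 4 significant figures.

3.402 eV

For a Coulomb orbit the virial theorem gives K = −E_n.
E_n = −E_R·Z²/n², so K = E_R·Z²/n² = 13.61 × 2²/4² = 3.402 eV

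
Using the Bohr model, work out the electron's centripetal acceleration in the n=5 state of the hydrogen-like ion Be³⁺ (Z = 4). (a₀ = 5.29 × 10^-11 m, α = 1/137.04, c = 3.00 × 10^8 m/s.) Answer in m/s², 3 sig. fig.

r = n²a₀/Z = 3.31 × 10^-10 m, v = Zαc/n = 1.75 × 10^6 m/s
a = v²/r = (1.75 × 10^6)² / 3.31 × 10^-10 = 9.28 × 10^21 m/s²

9.28 × 10^21 m/s²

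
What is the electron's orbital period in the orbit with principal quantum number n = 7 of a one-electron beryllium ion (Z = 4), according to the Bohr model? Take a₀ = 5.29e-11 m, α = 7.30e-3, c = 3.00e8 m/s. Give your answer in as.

r = n²a₀/Z = 7²·5.29e-11/4 = 6.48e-10 m
v = Zαc/n = 4·0.00730·3.00e8/7 = 1.25e6 m/s
T = 2πr/v = 3.25e-15 s = 3250 as

3250 as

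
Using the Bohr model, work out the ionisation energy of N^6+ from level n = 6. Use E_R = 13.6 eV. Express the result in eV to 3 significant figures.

18.5 eV

E_n = −E_R·Z²/n² = −13.6 × 7²/6² eV = -18.5 eV
Ionisation energy = −E_n = 18.5 eV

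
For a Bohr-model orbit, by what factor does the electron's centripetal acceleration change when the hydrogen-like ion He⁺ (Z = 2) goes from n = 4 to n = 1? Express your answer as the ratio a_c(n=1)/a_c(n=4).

a_c ∝ Z^3 · n^-4; with Z fixed, a_c ∝ n^-4.
a_c(n=1)/a_c(n=4) = (1/4)^-4 = 256

256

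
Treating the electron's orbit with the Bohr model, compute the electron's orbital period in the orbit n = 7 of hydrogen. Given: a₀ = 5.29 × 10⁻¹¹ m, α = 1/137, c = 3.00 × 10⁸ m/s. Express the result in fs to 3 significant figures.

52.1 fs

r = n²a₀/Z = 7²·5.29 × 10⁻¹¹/1 = 2.59 × 10⁻⁹ m
v = Zαc/n = 1·0.00730·3.00 × 10⁸/7 = 3.13 × 10⁵ m/s
T = 2πr/v = 5.21 × 10⁻¹⁴ s = 52.1 fs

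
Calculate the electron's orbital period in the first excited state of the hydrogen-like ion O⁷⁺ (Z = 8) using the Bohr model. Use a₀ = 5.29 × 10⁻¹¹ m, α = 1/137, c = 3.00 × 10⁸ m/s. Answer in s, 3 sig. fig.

1.90 × 10⁻¹⁷ s

r = n²a₀/Z = 2²·5.29 × 10⁻¹¹/8 = 2.65 × 10⁻¹¹ m
v = Zαc/n = 8·0.00730·3.00 × 10⁸/2 = 8.76 × 10⁶ m/s
T = 2πr/v = 1.90 × 10⁻¹⁷ s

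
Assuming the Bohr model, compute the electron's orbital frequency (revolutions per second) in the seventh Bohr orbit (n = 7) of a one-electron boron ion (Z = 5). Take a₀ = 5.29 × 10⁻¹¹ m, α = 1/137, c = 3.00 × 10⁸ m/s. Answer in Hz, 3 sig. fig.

r = n²a₀/Z = 5.18 × 10⁻¹⁰ m, v = Zαc/n = 1.56 × 10⁶ m/s
f = v/(2πr) = 4.80 × 10¹⁴ Hz

4.80 × 10¹⁴ Hz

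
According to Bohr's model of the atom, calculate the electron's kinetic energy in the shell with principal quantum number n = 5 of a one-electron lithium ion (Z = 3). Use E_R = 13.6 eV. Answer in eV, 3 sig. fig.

For a Coulomb orbit the virial theorem gives K = −E_n.
E_n = −E_R·Z²/n², so K = E_R·Z²/n² = 13.6 × 3²/5² = 4.90 eV

4.90 eV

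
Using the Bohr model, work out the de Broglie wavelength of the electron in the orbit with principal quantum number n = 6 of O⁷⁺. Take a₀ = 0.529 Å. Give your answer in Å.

The Bohr quantisation condition is nλ = 2πr_n.
r_n = n²a₀/Z = 2.38 Å
λ = 2πr_n/n = 2π·2.38/6 = 2.49 Å

2.49 Å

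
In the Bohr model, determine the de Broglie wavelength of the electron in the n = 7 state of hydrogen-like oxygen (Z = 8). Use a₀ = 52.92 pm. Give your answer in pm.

The Bohr quantisation condition is nλ = 2πr_n.
r_n = n²a₀/Z = 324.1 pm
λ = 2πr_n/n = 2π·324.1/7 = 290.9 pm

290.9 pm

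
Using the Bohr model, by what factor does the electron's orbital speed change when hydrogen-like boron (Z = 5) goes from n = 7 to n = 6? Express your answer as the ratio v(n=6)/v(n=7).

v ∝ Z^1 · n^-1; with Z fixed, v ∝ n^-1.
v(n=6)/v(n=7) = (6/7)^-1 = 7/6

7/6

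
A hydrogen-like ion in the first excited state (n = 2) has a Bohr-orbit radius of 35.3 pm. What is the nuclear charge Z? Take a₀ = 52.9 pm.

r_n = n²a₀/Z ⇒ Z = n²a₀/r = 2² × 52.9 / 35.3 ≈ 5.99
Z = 6

6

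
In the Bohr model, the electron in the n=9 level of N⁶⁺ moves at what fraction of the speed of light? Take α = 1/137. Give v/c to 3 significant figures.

v_n = Zαc/n, so v/c = Zα/n = 7 × 0.00730 / 9 = 0.00568

0.00568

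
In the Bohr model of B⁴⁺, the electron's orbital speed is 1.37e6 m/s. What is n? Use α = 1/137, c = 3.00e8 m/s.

v_n = Zαc/n ⇒ n = Zαc/v = 5 × 0.00730 × 3.00e8 / 1.37e6 ≈ 7.99
n = 8

8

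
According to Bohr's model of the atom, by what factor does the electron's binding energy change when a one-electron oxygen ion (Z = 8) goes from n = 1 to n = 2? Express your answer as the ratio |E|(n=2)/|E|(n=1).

1/4

|E| ∝ Z^2 · n^-2; with Z fixed, |E| ∝ n^-2.
|E|(n=2)/|E|(n=1) = (2/1)^-2 = 1/4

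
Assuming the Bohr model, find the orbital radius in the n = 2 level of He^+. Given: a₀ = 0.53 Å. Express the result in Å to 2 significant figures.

1.1 Å

r_n = n²a₀/Z = 2² × 0.53 / 2
    = 4 × 0.53 / 2 = 1.1 Å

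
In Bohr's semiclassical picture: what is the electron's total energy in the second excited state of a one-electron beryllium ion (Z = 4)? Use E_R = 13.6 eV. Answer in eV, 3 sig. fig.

E_n = −E_R·Z²/n² = −13.6 × 4²/3² = -24.2 eV

-24.2 eV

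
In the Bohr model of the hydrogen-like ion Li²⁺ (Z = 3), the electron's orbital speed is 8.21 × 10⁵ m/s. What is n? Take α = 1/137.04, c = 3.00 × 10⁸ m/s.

v_n = Zαc/n ⇒ n = Zαc/v = 3 × 0.00730 × 3.00 × 10⁸ / 8.21 × 10⁵ ≈ 8.00
n = 8

8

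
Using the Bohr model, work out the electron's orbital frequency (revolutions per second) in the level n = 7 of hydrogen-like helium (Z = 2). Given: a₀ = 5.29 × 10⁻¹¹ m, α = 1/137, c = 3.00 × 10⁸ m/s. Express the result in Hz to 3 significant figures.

7.68 × 10¹³ Hz

r = n²a₀/Z = 1.30 × 10⁻⁹ m, v = Zαc/n = 6.26 × 10⁵ m/s
f = v/(2πr) = 7.68 × 10¹³ Hz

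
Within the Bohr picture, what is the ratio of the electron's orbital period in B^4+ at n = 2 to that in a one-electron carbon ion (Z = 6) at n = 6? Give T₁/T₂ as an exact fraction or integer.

T ∝ Z^-2 · n^3
T₁/T₂ = (5/6)^-2 · (2/6)^3 = 4/75

4/75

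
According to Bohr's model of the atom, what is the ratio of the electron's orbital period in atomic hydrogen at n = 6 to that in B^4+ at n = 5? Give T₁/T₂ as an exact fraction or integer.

216/5

T ∝ Z^-2 · n^3
T₁/T₂ = (1/5)^-2 · (6/5)^3 = 216/5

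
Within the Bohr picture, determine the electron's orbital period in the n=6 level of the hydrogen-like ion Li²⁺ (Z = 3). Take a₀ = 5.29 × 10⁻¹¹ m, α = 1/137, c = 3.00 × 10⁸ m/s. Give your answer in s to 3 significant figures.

3.64 × 10⁻¹⁵ s

r = n²a₀/Z = 6²·5.29 × 10⁻¹¹/3 = 6.35 × 10⁻¹⁰ m
v = Zαc/n = 3·0.00730·3.00 × 10⁸/6 = 1.09 × 10⁶ m/s
T = 2πr/v = 3.64 × 10⁻¹⁵ s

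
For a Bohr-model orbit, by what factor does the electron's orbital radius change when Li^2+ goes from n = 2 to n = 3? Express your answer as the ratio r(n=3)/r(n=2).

r ∝ Z^-1 · n^2; with Z fixed, r ∝ n^2.
r(n=3)/r(n=2) = (3/2)^2 = 9/4

9/4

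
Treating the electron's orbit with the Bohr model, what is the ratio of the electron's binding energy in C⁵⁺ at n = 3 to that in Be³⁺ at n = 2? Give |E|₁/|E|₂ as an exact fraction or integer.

|E| ∝ Z^2 · n^-2
|E|₁/|E|₂ = (6/4)^2 · (3/2)^-2 = 1

1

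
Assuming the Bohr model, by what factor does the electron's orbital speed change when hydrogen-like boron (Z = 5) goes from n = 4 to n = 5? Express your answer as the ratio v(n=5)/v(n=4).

4/5

v ∝ Z^1 · n^-1; with Z fixed, v ∝ n^-1.
v(n=5)/v(n=4) = (5/4)^-1 = 4/5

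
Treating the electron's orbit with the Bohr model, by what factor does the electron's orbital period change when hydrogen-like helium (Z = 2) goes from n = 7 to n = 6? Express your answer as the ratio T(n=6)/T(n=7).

T ∝ Z^-2 · n^3; with Z fixed, T ∝ n^3.
T(n=6)/T(n=7) = (6/7)^3 = 216/343

216/343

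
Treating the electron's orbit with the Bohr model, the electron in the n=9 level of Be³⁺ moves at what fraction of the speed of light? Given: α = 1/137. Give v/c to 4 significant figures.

v_n = Zαc/n, so v/c = Zα/n = 4 × 0.007299 / 9 = 0.003244

0.003244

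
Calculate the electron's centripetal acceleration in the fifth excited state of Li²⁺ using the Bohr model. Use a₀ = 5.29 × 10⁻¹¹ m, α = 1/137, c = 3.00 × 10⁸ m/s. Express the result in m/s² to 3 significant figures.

1.89 × 10²¹ m/s²

r = n²a₀/Z = 6.35 × 10⁻¹⁰ m, v = Zαc/n = 1.09 × 10⁶ m/s
a = v²/r = (1.09 × 10⁶)² / 6.35 × 10⁻¹⁰ = 1.89 × 10²¹ m/s²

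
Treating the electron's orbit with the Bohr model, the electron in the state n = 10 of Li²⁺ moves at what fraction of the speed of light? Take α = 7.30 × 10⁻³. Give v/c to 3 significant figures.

0.00219

v_n = Zαc/n, so v/c = Zα/n = 3 × 0.00730 / 10 = 0.00219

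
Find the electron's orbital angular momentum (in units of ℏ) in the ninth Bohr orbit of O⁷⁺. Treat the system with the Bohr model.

L_n = nℏ, so L/ℏ = n = 9.

9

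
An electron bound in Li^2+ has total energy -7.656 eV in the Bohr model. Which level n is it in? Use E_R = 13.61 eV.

4

E_n = −E_R Z²/n² ⇒ n² = E_R Z²/(−E_n) = 13.61 × 3² / 7.656 ≈ 16.00
n = 4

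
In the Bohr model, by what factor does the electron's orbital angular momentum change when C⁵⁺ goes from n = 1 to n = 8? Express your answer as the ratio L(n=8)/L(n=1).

8

L = nℏ depends only on n, so L ∝ n.
L(n=8)/L(n=1) = (8/1)^1 = 8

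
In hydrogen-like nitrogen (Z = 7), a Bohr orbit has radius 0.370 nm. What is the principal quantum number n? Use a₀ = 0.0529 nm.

7

r_n = n²a₀/Z ⇒ n² = rZ/a₀ = 0.370 × 7 / 0.0529 ≈ 48.96
n = 7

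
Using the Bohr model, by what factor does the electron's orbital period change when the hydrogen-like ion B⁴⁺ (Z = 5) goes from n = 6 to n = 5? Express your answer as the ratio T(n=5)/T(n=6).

125/216

T ∝ Z^-2 · n^3; with Z fixed, T ∝ n^3.
T(n=5)/T(n=6) = (5/6)^3 = 125/216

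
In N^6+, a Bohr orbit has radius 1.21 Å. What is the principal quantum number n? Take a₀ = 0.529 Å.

r_n = n²a₀/Z ⇒ n² = rZ/a₀ = 1.21 × 7 / 0.529 ≈ 16.01
n = 4

4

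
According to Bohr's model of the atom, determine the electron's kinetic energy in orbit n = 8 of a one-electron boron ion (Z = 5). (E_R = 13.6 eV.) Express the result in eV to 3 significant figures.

For a Coulomb orbit the virial theorem gives K = −E_n.
E_n = −E_R·Z²/n², so K = E_R·Z²/n² = 13.6 × 5²/8² = 5.31 eV

5.31 eV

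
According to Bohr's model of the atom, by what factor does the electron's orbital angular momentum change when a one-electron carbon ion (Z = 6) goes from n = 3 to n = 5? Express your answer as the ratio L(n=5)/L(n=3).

5/3

L = nℏ depends only on n, so L ∝ n.
L(n=5)/L(n=3) = (5/3)^1 = 5/3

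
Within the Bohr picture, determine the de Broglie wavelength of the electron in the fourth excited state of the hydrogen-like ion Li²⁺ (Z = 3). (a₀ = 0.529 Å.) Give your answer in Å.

5.54 Å

The Bohr quantisation condition is nλ = 2πr_n.
r_n = n²a₀/Z = 4.41 Å
λ = 2πr_n/n = 2π·4.41/5 = 5.54 Å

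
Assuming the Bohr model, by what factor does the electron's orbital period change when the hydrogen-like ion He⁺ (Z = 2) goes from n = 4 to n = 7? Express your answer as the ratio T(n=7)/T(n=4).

T ∝ Z^-2 · n^3; with Z fixed, T ∝ n^3.
T(n=7)/T(n=4) = (7/4)^3 = 343/64

343/64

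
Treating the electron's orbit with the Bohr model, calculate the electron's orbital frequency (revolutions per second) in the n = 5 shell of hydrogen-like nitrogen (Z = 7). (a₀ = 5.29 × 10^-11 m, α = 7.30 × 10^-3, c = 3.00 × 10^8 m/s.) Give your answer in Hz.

r = n²a₀/Z = 1.89 × 10^-10 m, v = Zαc/n = 3.07 × 10^6 m/s
f = v/(2πr) = 2.58 × 10^15 Hz

2.58 × 10^15 Hz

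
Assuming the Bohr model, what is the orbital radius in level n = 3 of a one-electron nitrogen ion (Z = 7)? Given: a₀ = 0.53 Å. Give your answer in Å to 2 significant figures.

r_n = n²a₀/Z = 3² × 0.53 / 7
    = 9 × 0.53 / 7 = 0.68 Å

0.68 Å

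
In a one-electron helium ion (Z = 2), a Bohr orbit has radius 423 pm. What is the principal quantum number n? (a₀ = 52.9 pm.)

4

r_n = n²a₀/Z ⇒ n² = rZ/a₀ = 423 × 2 / 52.9 ≈ 15.99
n = 4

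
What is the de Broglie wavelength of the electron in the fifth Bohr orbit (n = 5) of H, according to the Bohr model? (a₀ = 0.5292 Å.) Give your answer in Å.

The Bohr quantisation condition is nλ = 2πr_n.
r_n = n²a₀/Z = 13.23 Å
λ = 2πr_n/n = 2π·13.23/5 = 16.63 Å

16.63 Å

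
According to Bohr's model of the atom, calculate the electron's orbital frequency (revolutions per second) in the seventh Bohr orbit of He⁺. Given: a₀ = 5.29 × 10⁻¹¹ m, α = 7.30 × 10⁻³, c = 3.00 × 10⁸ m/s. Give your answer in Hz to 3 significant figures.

7.68 × 10¹³ Hz

r = n²a₀/Z = 1.30 × 10⁻⁹ m, v = Zαc/n = 6.26 × 10⁵ m/s
f = v/(2πr) = 7.68 × 10¹³ Hz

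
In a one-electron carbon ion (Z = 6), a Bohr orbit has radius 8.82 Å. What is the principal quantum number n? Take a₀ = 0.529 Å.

10

r_n = n²a₀/Z ⇒ n² = rZ/a₀ = 8.82 × 6 / 0.529 ≈ 100.04
n = 10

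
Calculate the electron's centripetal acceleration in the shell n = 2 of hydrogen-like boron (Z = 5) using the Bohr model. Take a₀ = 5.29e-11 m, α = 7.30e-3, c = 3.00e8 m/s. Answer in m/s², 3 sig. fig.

r = n²a₀/Z = 4.23e-11 m, v = Zαc/n = 5.47e6 m/s
a = v²/r = (5.47e6)² / 4.23e-11 = 7.08e23 m/s²

7.08e23 m/s²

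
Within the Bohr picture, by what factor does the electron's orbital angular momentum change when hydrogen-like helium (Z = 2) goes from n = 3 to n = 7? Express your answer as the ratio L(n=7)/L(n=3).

L = nℏ depends only on n, so L ∝ n.
L(n=7)/L(n=3) = (7/3)^1 = 7/3

7/3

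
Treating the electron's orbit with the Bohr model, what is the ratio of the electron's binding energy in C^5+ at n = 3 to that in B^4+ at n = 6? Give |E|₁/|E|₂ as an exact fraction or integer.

144/25

|E| ∝ Z^2 · n^-2
|E|₁/|E|₂ = (6/5)^2 · (3/6)^-2 = 144/25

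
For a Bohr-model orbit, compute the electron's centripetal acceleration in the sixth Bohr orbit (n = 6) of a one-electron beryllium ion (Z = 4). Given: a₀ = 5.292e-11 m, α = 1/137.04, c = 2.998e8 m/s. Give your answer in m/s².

4.466e21 m/s²

r = n²a₀/Z = 4.763e-10 m, v = Zαc/n = 1.458e6 m/s
a = v²/r = (1.458e6)² / 4.763e-10 = 4.466e21 m/s²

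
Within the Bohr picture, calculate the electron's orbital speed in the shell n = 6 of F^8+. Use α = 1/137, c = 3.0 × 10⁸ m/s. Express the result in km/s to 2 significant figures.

v_n = Zαc/n = 9 × 0.0073 × 3.0 × 10⁸ / 6
    = 3300 km/s

3300 km/s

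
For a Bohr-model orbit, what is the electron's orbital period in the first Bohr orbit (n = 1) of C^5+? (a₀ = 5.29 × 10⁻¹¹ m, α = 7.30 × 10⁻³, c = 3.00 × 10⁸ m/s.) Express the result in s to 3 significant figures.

r = n²a₀/Z = 1²·5.29 × 10⁻¹¹/6 = 8.82 × 10⁻¹² m
v = Zαc/n = 6·0.00730·3.00 × 10⁸/1 = 1.31 × 10⁷ m/s
T = 2πr/v = 4.22 × 10⁻¹⁸ s

4.22 × 10⁻¹⁸ s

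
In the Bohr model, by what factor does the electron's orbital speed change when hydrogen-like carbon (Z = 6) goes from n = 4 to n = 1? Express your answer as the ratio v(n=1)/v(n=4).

4

v ∝ Z^1 · n^-1; with Z fixed, v ∝ n^-1.
v(n=1)/v(n=4) = (1/4)^-1 = 4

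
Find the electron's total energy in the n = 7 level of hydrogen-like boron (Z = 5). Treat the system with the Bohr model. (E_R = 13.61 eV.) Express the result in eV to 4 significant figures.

E_n = −E_R·Z²/n² = −13.61 × 5²/7² = -6.944 eV

-6.944 eV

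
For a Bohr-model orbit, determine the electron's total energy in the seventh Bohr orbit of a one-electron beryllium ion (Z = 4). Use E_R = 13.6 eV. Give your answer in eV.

-4.44 eV

E_n = −E_R·Z²/n² = −13.6 × 4²/7² = -4.44 eV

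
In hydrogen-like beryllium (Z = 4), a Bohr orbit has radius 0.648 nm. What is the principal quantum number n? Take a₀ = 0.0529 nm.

r_n = n²a₀/Z ⇒ n² = rZ/a₀ = 0.648 × 4 / 0.0529 ≈ 49.00
n = 7

7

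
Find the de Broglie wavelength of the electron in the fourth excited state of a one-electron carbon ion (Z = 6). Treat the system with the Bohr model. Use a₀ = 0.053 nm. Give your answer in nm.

The Bohr quantisation condition is nλ = 2πr_n.
r_n = n²a₀/Z = 0.22 nm
λ = 2πr_n/n = 2π·0.22/5 = 0.28 nm

0.28 nm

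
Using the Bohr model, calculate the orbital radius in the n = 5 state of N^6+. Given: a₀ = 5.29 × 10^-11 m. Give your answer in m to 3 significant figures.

1.89 × 10^-10 m

r_n = n²a₀/Z = 5² × 5.29 × 10^-11 / 7
    = 25 × 5.29 × 10^-11 / 7 = 1.89 × 10^-10 m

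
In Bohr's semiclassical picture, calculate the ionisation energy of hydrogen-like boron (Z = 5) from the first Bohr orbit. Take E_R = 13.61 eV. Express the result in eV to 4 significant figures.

E_n = −E_R·Z²/n² = −13.61 × 5²/1² eV = -340.2 eV
Ionisation energy = −E_n = 340.2 eV

340.2 eV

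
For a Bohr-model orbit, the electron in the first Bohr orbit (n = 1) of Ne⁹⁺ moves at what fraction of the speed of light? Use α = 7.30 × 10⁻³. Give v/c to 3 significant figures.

v_n = Zαc/n, so v/c = Zα/n = 10 × 0.00730 / 1 = 0.0730

0.0730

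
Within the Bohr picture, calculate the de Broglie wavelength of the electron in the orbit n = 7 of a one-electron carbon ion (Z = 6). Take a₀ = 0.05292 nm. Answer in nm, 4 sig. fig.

0.3879 nm

The Bohr quantisation condition is nλ = 2πr_n.
r_n = n²a₀/Z = 0.4322 nm
λ = 2πr_n/n = 2π·0.4322/7 = 0.3879 nm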